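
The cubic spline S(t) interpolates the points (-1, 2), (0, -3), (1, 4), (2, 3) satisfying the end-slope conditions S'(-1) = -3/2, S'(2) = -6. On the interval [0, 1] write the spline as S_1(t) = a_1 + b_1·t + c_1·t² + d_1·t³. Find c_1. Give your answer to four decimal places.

14.3000

Let m_i = S''(x_i). Step sizes h_i = 1, 1, 1; slopes of the chords Δ_i = (y_(i+1) - y_i)/h_i = -5, 7, -1.
  1·m_0 + 4·m_1 + 1·m_2 = 6(Δ_1 - Δ_0) = 72
  1·m_1 + 4·m_2 + 1·m_3 = 6(Δ_2 - Δ_1) = -48
Clamped end conditions give two more equations: 2h_0·m_0 + h_0·m_1 = 6(Δ_0 - S'(-1)) = -21 and h_2·m_2 + 2h_2·m_3 = 6(S'(2) - Δ_2) = -30.
Hence m_0 = -124/5, m_1 = 143/5, m_2 = -88/5, m_3 = -31/5.
On [0, 1], with S_1(t) = a_1 + b_1·t + c_1·t² + d_1·t³: c_1 = m_1/2 = 143/10, d_1 = (m_2 - m_1)/(6h_1) = -77/10, b_1 = Δ_1 - h_1(2m_1 + m_2)/6 = 2/5.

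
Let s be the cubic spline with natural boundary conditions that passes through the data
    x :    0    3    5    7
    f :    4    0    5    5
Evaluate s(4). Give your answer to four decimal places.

2.4408

Put m_i = s'' at the i-th knot. Here h = (3, 2, 2) and Δ = (-4/3, 5/2, 0), so the interior equations h_(i-1)·m_(i-1) + 2(h_(i-1)+h_i)·m_i + h_i·m_(i+1) = 6(Δ_i − Δ_(i-1)) read
  3·m_0 + 10·m_1 + 2·m_2 = 6(Δ_1 - Δ_0) = 23
  2·m_1 + 8·m_2 + 2·m_3 = 6(Δ_2 - Δ_1) = -15
Natural end conditions: m_0 = m_3 = 0.
Hence m_0 = 0, m_1 = 107/38, m_2 = -49/19, m_3 = 0.
On [3, 5], s(x) = 0 + 169/114·(x - 3) + 107/76·(x - 3)² - 205/456·(x - 3)³.
With (x - 3) = 1: s(4) = 371/152.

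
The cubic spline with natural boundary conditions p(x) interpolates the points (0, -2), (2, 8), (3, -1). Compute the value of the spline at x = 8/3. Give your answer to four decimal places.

With m_i denoting the second derivative at x_i, h_i = 2, 1, and Δ_i = (y_(i+1) − y_i)/h_i = 5, -9:
  2·m_0 + 6·m_1 + 1·m_2 = 6(Δ_1 - Δ_0) = -84
Natural end conditions: m_0 = m_2 = 0.
Solving the tridiagonal system: m_0 = 0, m_1 = -14, m_2 = 0.
On [2, 3], p(x) = 8 - 13/3·(x - 2) - 7·(x - 2)² + 7/3·(x - 2)³.
With (x - 2) = 2/3: p(8/3) = 218/81.

2.6914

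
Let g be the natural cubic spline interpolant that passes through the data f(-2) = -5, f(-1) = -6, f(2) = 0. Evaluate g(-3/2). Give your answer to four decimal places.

Let σ_i = g''(x_i). Step sizes h_i = 1, 3; slopes of the chords Δ_i = (y_(i+1) - y_i)/h_i = -1, 2.
  1·σ_0 + 8·σ_1 + 3·σ_2 = 6(Δ_1 - Δ_0) = 18
Natural end conditions: σ_0 = σ_2 = 0.
Solving the tridiagonal system: σ_0 = 0, σ_1 = 9/4, σ_2 = 0.
On [-2, -1], g(t) = -5 - 11/8·(t + 2) + 0·(t + 2)² + 3/8·(t + 2)³.
With (t + 2) = 1/2: g(-3/2) = -361/64.

-5.6406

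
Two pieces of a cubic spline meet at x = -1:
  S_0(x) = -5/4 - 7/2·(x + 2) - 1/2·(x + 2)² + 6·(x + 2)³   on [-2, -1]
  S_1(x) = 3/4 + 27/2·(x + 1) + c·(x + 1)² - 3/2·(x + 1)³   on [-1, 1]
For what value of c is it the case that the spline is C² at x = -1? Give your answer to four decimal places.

17.5000

S_0''(x) = -1 + 36·(x + 2), so S_0''(-1) = 35. On the right, S_1''(-1) = 2c, so c = 35/2.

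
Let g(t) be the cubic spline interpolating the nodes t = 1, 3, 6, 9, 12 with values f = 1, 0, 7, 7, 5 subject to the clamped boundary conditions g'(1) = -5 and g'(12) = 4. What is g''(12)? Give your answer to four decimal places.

Write m_i for g''(x_i). With h_i = 2, 3, 3, 3 and divided differences Δ_i = -1/2, 7/3, 0, -2/3, the continuity of g' gives the tridiagonal system
  2·m_0 + 10·m_1 + 3·m_2 = 6(Δ_1 - Δ_0) = 17
  3·m_1 + 12·m_2 + 3·m_3 = 6(Δ_2 - Δ_1) = -14
  3·m_2 + 12·m_3 + 3·m_4 = 6(Δ_3 - Δ_2) = -4
Clamped end conditions give two more equations: 2h_0·m_0 + h_0·m_1 = 6(Δ_0 - g'(1)) = 27 and h_3·m_3 + 2h_3·m_4 = 6(g'(12) - Δ_3) = 28.
Hence m_0 = 1815/284, m_1 = 51/71, m_2 = -421/426, m_3 = -305/213, m_4 = 2293/426.

5.3826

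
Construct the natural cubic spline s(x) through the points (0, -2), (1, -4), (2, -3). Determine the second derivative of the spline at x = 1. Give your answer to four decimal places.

4.5000

Let σ_i = s''(x_i). Step sizes h_i = 1, 1; slopes of the chords Δ_i = (y_(i+1) - y_i)/h_i = -2, 1.
  1·σ_0 + 4·σ_1 + 1·σ_2 = 6(Δ_1 - Δ_0) = 18
Natural end conditions: σ_0 = σ_2 = 0.
Solving: σ_0 = 0, σ_1 = 9/2, σ_2 = 0.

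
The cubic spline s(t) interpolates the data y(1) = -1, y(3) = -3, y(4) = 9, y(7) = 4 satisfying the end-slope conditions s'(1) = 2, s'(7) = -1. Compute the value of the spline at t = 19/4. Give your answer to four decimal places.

Let σ_i = s''(x_i). Step sizes h_i = 2, 1, 3; slopes of the chords Δ_i = (y_(i+1) - y_i)/h_i = -1, 12, -5/3.
  2·σ_0 + 6·σ_1 + 1·σ_2 = 6(Δ_1 - Δ_0) = 78
  1·σ_1 + 8·σ_2 + 3·σ_3 = 6(Δ_2 - Δ_1) = -82
Clamped end conditions give two more equations: 2h_0·σ_0 + h_0·σ_1 = 6(Δ_0 - s'(1)) = -18 and h_2·σ_2 + 2h_2·σ_3 = 6(s'(7) - Δ_2) = 4.
Solving: σ_0 = -311/21, σ_1 = 433/21, σ_2 = -338/21, σ_3 = 61/7.
On [4, 7], s(t) = 9 + 141/14·(t - 4) - 169/21·(t - 4)² + 521/378·(t - 4)³.
With (t - 4) = 3/4: s(19/4) = 11297/896.

12.6083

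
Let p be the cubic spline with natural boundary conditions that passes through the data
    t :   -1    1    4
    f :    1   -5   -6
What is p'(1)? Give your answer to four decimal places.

With σ_i denoting the second derivative at x_i, h_i = 2, 3, and Δ_i = (y_(i+1) − y_i)/h_i = -3, -1/3:
  2·σ_0 + 10·σ_1 + 3·σ_2 = 6(Δ_1 - Δ_0) = 16
Natural end conditions: σ_0 = σ_2 = 0.
Hence σ_0 = 0, σ_1 = 8/5, σ_2 = 0.
On [1, 4], p'(t) = b_1 + 2c_1·(t - 1) + 3d_1·(t - 1)² with b_1 = Δ_1 - h_1(2σ_1 + σ_2)/6 = -29/15, c_1 = σ_1/2 = 4/5, d_1 = (σ_2 - σ_1)/(6h_1) = -4/45. So p'(1) = -29/15.

-1.9333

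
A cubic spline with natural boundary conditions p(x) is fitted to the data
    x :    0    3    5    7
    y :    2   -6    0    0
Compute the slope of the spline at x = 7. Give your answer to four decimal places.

-1.0877

Let M_i = p''(x_i). Step sizes h_i = 3, 2, 2; slopes of the chords Δ_i = (y_(i+1) - y_i)/h_i = -8/3, 3, 0.
  3·M_0 + 10·M_1 + 2·M_2 = 6(Δ_1 - Δ_0) = 34
  2·M_1 + 8·M_2 + 2·M_3 = 6(Δ_2 - Δ_1) = -18
Natural end conditions: M_0 = M_3 = 0.
Hence M_0 = 0, M_1 = 77/19, M_2 = -62/19, M_3 = 0.
On [5, 7], p'(x) = b_2 + 2c_2·(x - 5) + 3d_2·(x - 5)² with b_2 = Δ_2 - h_2(2M_2 + M_3)/6 = 124/57, c_2 = M_2/2 = -31/19, d_2 = (M_3 - M_2)/(6h_2) = 31/114. So p'(7) = -62/57.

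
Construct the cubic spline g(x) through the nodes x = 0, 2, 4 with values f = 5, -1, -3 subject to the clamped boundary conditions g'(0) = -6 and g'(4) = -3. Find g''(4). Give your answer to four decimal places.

Put m_i = g'' at the i-th knot. Here h = (2, 2) and Δ = (-3, -1), so the interior equations h_(i-1)·m_(i-1) + 2(h_(i-1)+h_i)·m_i + h_i·m_(i+1) = 6(Δ_i − Δ_(i-1)) read
  2·m_0 + 8·m_1 + 2·m_2 = 6(Δ_1 - Δ_0) = 12
Clamped end conditions give two more equations: 2h_0·m_0 + h_0·m_1 = 6(Δ_0 - g'(0)) = 18 and h_1·m_1 + 2h_1·m_2 = 6(g'(4) - Δ_1) = -12.
Hence m_0 = 15/4, m_1 = 3/2, m_2 = -15/4.

-3.7500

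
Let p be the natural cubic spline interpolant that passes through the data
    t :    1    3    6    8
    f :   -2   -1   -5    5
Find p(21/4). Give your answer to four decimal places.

-5.3684

With M_i denoting the second derivative at x_i, h_i = 2, 3, 2, and Δ_i = (y_(i+1) − y_i)/h_i = 1/2, -4/3, 5:
  2·M_0 + 10·M_1 + 3·M_2 = 6(Δ_1 - Δ_0) = -11
  3·M_1 + 10·M_2 + 2·M_3 = 6(Δ_2 - Δ_1) = 38
Natural end conditions: M_0 = M_3 = 0.
Forward elimination and back-substitution give M_0 = 0, M_1 = -32/13, M_2 = 59/13, M_3 = 0.
On [3, 6], p(t) = -1 - 89/78·(t - 3) - 16/13·(t - 3)² + 7/18·(t - 3)³.
With (t - 3) = 9/4: p(21/4) = -8933/1664.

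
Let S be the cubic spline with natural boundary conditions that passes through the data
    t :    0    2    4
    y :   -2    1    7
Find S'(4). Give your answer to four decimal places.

Let M_i = S''(x_i). Step sizes h_i = 2, 2; slopes of the chords Δ_i = (y_(i+1) - y_i)/h_i = 3/2, 3.
  2·M_0 + 8·M_1 + 2·M_2 = 6(Δ_1 - Δ_0) = 9
Natural end conditions: M_0 = M_2 = 0.
Hence M_0 = 0, M_1 = 9/8, M_2 = 0.
On [2, 4], S'(t) = b_1 + 2c_1·(t - 2) + 3d_1·(t - 2)² with b_1 = Δ_1 - h_1(2M_1 + M_2)/6 = 9/4, c_1 = M_1/2 = 9/16, d_1 = (M_2 - M_1)/(6h_1) = -3/32. So S'(4) = 27/8.

3.3750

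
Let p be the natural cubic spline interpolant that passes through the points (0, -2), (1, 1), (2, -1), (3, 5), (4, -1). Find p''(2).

21

Put M_i = p'' at the i-th knot. Here h = (1, 1, 1, 1) and Δ = (3, -2, 6, -6), so the interior equations h_(i-1)·M_(i-1) + 2(h_(i-1)+h_i)·M_i + h_i·M_(i+1) = 6(Δ_i − Δ_(i-1)) read
  1·M_0 + 4·M_1 + 1·M_2 = 6(Δ_1 - Δ_0) = -30
  1·M_1 + 4·M_2 + 1·M_3 = 6(Δ_2 - Δ_1) = 48
  1·M_2 + 4·M_3 + 1·M_4 = 6(Δ_3 - Δ_2) = -72
Natural end conditions: M_0 = M_4 = 0.
Hence M_0 = 0, M_1 = -51/4, M_2 = 21, M_3 = -93/4, M_4 = 0.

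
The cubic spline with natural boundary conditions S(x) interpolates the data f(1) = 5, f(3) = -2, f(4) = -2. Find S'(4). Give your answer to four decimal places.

0.5833

Put M_i = S'' at the i-th knot. Here h = (2, 1) and Δ = (-7/2, 0), so the interior equations h_(i-1)·M_(i-1) + 2(h_(i-1)+h_i)·M_i + h_i·M_(i+1) = 6(Δ_i − Δ_(i-1)) read
  2·M_0 + 6·M_1 + 1·M_2 = 6(Δ_1 - Δ_0) = 21
Natural end conditions: M_0 = M_2 = 0.
Forward elimination and back-substitution give M_0 = 0, M_1 = 7/2, M_2 = 0.
On [3, 4], S'(x) = b_1 + 2c_1·(x - 3) + 3d_1·(x - 3)² with b_1 = Δ_1 - h_1(2M_1 + M_2)/6 = -7/6, c_1 = M_1/2 = 7/4, d_1 = (M_2 - M_1)/(6h_1) = -7/12. So S'(4) = 7/12.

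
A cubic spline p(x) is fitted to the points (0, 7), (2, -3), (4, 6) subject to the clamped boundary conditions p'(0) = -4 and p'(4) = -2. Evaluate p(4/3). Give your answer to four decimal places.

-1.3333

Let m_i = p''(x_i). Step sizes h_i = 2, 2; slopes of the chords Δ_i = (y_(i+1) - y_i)/h_i = -5, 9/2.
  2·m_0 + 8·m_1 + 2·m_2 = 6(Δ_1 - Δ_0) = 57
Clamped end conditions give two more equations: 2h_0·m_0 + h_0·m_1 = 6(Δ_0 - p'(0)) = -6 and h_1·m_1 + 2h_1·m_2 = 6(p'(4) - Δ_1) = -39.
Hence m_0 = -65/8, m_1 = 53/4, m_2 = -131/8.
On [0, 2], p(x) = 7 - 4·x - 65/16·x² + 57/32·x³.
With x = 4/3: p(4/3) = -4/3.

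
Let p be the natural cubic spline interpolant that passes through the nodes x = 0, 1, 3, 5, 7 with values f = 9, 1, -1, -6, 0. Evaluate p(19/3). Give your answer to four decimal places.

Put σ_i = p'' at the i-th knot. Here h = (1, 2, 2, 2) and Δ = (-8, -1, -5/2, 3), so the interior equations h_(i-1)·σ_(i-1) + 2(h_(i-1)+h_i)·σ_i + h_i·σ_(i+1) = 6(Δ_i − Δ_(i-1)) read
  1·σ_0 + 6·σ_1 + 2·σ_2 = 6(Δ_1 - Δ_0) = 42
  2·σ_1 + 8·σ_2 + 2·σ_3 = 6(Δ_2 - Δ_1) = -9
  2·σ_2 + 8·σ_3 + 2·σ_4 = 6(Δ_3 - Δ_2) = 33
Natural end conditions: σ_0 = σ_4 = 0.
Solving: σ_0 = 0, σ_1 = 699/82, σ_2 = -375/82, σ_3 = 216/41, σ_4 = 0.
On [5, 7], p(x) = -6 - 21/41·(x - 5) + 108/41·(x - 5)² - 18/41·(x - 5)³.
With (x - 5) = 4/3: p(19/3) = -374/123.

-3.0407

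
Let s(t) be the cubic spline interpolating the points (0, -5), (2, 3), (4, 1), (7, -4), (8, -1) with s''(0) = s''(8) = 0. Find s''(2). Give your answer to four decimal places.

Write m_i for s''(x_i). With h_i = 2, 2, 3, 1 and divided differences Δ_i = 4, -1, -5/3, 3, the continuity of s' gives the tridiagonal system
  2·m_0 + 8·m_1 + 2·m_2 = 6(Δ_1 - Δ_0) = -30
  2·m_1 + 10·m_2 + 3·m_3 = 6(Δ_2 - Δ_1) = -4
  3·m_2 + 8·m_3 + 1·m_4 = 6(Δ_3 - Δ_2) = 28
Natural end conditions: m_0 = m_4 = 0.
Hence m_0 = 0, m_1 = -949/268, m_2 = -56/67, m_3 = 511/134, m_4 = 0.

-3.5410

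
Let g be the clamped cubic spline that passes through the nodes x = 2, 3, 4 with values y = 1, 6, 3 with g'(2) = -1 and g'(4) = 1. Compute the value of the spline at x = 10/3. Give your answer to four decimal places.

Put M_i = g'' at the i-th knot. Here h = (1, 1) and Δ = (5, -3), so the interior equations h_(i-1)·M_(i-1) + 2(h_(i-1)+h_i)·M_i + h_i·M_(i+1) = 6(Δ_i − Δ_(i-1)) read
  1·M_0 + 4·M_1 + 1·M_2 = 6(Δ_1 - Δ_0) = -48
Clamped end conditions give two more equations: 2h_0·M_0 + h_0·M_1 = 6(Δ_0 - g'(2)) = 36 and h_1·M_1 + 2h_1·M_2 = 6(g'(4) - Δ_1) = 24.
Solving: M_0 = 31, M_1 = -26, M_2 = 25.
On [3, 4], g(x) = 6 + 3/2·(x - 3) - 13·(x - 3)² + 17/2·(x - 3)³.
With (x - 3) = 1/3: g(10/3) = 145/27.

5.3704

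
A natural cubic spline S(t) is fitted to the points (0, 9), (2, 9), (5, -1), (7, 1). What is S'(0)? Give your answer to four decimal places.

1.0183

Write m_i for S''(x_i). With h_i = 2, 3, 2 and divided differences Δ_i = 0, -10/3, 1, the continuity of S' gives the tridiagonal system
  2·m_0 + 10·m_1 + 3·m_2 = 6(Δ_1 - Δ_0) = -20
  3·m_1 + 10·m_2 + 2·m_3 = 6(Δ_2 - Δ_1) = 26
Natural end conditions: m_0 = m_3 = 0.
Solving the tridiagonal system: m_0 = 0, m_1 = -278/91, m_2 = 320/91, m_3 = 0.
On [0, 2], S'(t) = b_0 + 2c_0·t + 3d_0·t² with b_0 = Δ_0 - h_0(2m_0 + m_1)/6 = 278/273, c_0 = m_0/2 = 0, d_0 = (m_1 - m_0)/(6h_0) = -139/546. So S'(0) = 278/273.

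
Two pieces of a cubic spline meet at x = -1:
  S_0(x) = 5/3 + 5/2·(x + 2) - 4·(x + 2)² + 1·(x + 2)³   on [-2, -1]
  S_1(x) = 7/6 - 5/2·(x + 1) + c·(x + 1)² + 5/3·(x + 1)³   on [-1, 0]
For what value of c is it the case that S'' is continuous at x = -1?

-1

S_0''(x) = -8 + 6·(x + 2), so S_0''(-1) = -2. On the right, S_1''(-1) = 2c, so c = -1.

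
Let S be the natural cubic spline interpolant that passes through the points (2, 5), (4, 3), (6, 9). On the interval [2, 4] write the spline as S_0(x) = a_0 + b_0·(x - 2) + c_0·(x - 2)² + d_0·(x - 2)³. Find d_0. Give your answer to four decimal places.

With M_i denoting the second derivative at x_i, h_i = 2, 2, and Δ_i = (y_(i+1) − y_i)/h_i = -1, 3:
  2·M_0 + 8·M_1 + 2·M_2 = 6(Δ_1 - Δ_0) = 24
Natural end conditions: M_0 = M_2 = 0.
Hence M_0 = 0, M_1 = 3, M_2 = 0.
On [2, 4], with S_0(x) = a_0 + b_0·(x - 2) + c_0·(x - 2)² + d_0·(x - 2)³: c_0 = M_0/2 = 0, d_0 = (M_1 - M_0)/(6h_0) = 1/4, b_0 = Δ_0 - h_0(2M_0 + M_1)/6 = -2.

0.2500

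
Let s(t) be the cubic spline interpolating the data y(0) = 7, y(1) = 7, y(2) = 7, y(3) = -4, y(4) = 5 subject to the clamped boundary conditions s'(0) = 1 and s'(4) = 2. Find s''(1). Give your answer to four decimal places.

Put M_i = s'' at the i-th knot. Here h = (1, 1, 1, 1) and Δ = (0, 0, -11, 9), so the interior equations h_(i-1)·M_(i-1) + 2(h_(i-1)+h_i)·M_i + h_i·M_(i+1) = 6(Δ_i − Δ_(i-1)) read
  1·M_0 + 4·M_1 + 1·M_2 = 6(Δ_1 - Δ_0) = 0
  1·M_1 + 4·M_2 + 1·M_3 = 6(Δ_2 - Δ_1) = -66
  1·M_2 + 4·M_3 + 1·M_4 = 6(Δ_3 - Δ_2) = 120
Clamped end conditions give two more equations: 2h_0·M_0 + h_0·M_1 = 6(Δ_0 - s'(0)) = -6 and h_3·M_3 + 2h_3·M_4 = 6(s'(4) - Δ_3) = -42.
Forward elimination and back-substitution give M_0 = -221/28, M_1 = 137/14, M_2 = -125/4, M_3 = 689/14, M_4 = -1277/28.

9.7857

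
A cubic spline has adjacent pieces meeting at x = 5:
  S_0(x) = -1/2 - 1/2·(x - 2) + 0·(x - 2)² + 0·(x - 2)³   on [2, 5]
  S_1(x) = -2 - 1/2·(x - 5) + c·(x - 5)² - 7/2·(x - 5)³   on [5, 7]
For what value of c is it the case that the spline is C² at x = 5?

S_0''(x) = 0 + 0·(x - 2), so S_0''(5) = 0. On the right, S_1''(5) = 2c, so c = 0.

0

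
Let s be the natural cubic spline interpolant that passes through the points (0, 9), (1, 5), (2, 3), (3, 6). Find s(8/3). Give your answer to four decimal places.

4.6444

Write M_i for s''(x_i). With h_i = 1, 1, 1 and divided differences Δ_i = -4, -2, 3, the continuity of s' gives the tridiagonal system
  1·M_0 + 4·M_1 + 1·M_2 = 6(Δ_1 - Δ_0) = 12
  1·M_1 + 4·M_2 + 1·M_3 = 6(Δ_2 - Δ_1) = 30
Natural end conditions: M_0 = M_3 = 0.
Solving: M_0 = 0, M_1 = 6/5, M_2 = 36/5, M_3 = 0.
On [2, 3], s(x) = 3 + 3/5·(x - 2) + 18/5·(x - 2)² - 6/5·(x - 2)³.
With (x - 2) = 2/3: s(8/3) = 209/45.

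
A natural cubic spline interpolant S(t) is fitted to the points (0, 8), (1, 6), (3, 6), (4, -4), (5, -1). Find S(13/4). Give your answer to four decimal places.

3.4762

Write σ_i for S''(x_i). With h_i = 1, 2, 1, 1 and divided differences Δ_i = -2, 0, -10, 3, the continuity of S' gives the tridiagonal system
  1·σ_0 + 6·σ_1 + 2·σ_2 = 6(Δ_1 - Δ_0) = 12
  2·σ_1 + 6·σ_2 + 1·σ_3 = 6(Δ_2 - Δ_1) = -60
  1·σ_2 + 4·σ_3 + 1·σ_4 = 6(Δ_3 - Δ_2) = 78
Natural end conditions: σ_0 = σ_4 = 0.
Forward elimination and back-substitution give σ_0 = 0, σ_1 = 456/61, σ_2 = -1002/61, σ_3 = 1440/61, σ_4 = 0.
On [3, 4], S(t) = 6 - 516/61·(t - 3) - 501/61·(t - 3)² + 407/61·(t - 3)³.
With (t - 3) = 1/4: S(13/4) = 13571/3904.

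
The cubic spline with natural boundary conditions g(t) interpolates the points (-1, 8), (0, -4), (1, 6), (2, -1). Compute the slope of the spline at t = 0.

2

Let σ_i = g''(x_i). Step sizes h_i = 1, 1, 1; slopes of the chords Δ_i = (y_(i+1) - y_i)/h_i = -12, 10, -7.
  1·σ_0 + 4·σ_1 + 1·σ_2 = 6(Δ_1 - Δ_0) = 132
  1·σ_1 + 4·σ_2 + 1·σ_3 = 6(Δ_2 - Δ_1) = -102
Natural end conditions: σ_0 = σ_3 = 0.
Forward elimination and back-substitution give σ_0 = 0, σ_1 = 42, σ_2 = -36, σ_3 = 0.
On [0, 1], g'(t) = b_1 + 2c_1·t + 3d_1·t² with b_1 = Δ_1 - h_1(2σ_1 + σ_2)/6 = 2, c_1 = σ_1/2 = 21, d_1 = (σ_2 - σ_1)/(6h_1) = -13. So g'(0) = 2.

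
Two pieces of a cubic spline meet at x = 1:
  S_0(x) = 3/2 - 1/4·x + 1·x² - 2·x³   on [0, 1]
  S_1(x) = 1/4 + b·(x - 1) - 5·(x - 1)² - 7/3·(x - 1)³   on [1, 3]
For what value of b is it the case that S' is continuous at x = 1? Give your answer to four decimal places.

-4.2500

S_0'(x) = -1/4 + 2·x - 6·x², so S_0'(1) = -17/4. On the right, S_1'(1) = b, so b = -17/4.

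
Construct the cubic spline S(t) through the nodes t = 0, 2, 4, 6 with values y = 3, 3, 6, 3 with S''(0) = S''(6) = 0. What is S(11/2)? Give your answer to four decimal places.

Write m_i for S''(x_i). With h_i = 2, 2, 2 and divided differences Δ_i = 0, 3/2, -3/2, the continuity of S' gives the tridiagonal system
  2·m_0 + 8·m_1 + 2·m_2 = 6(Δ_1 - Δ_0) = 9
  2·m_1 + 8·m_2 + 2·m_3 = 6(Δ_2 - Δ_1) = -18
Natural end conditions: m_0 = m_3 = 0.
Forward elimination and back-substitution give m_0 = 0, m_1 = 9/5, m_2 = -27/10, m_3 = 0.
On [4, 6], S(t) = 6 + 3/10·(t - 4) - 27/20·(t - 4)² + 9/40·(t - 4)³.
With (t - 4) = 3/2: S(11/2) = 267/64.

4.1719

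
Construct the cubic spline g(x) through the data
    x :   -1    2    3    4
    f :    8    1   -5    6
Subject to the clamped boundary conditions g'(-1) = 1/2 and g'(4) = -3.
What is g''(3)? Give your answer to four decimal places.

Put M_i = g'' at the i-th knot. Here h = (3, 1, 1) and Δ = (-7/3, -6, 11), so the interior equations h_(i-1)·M_(i-1) + 2(h_(i-1)+h_i)·M_i + h_i·M_(i+1) = 6(Δ_i − Δ_(i-1)) read
  3·M_0 + 8·M_1 + 1·M_2 = 6(Δ_1 - Δ_0) = -22
  1·M_1 + 4·M_2 + 1·M_3 = 6(Δ_2 - Δ_1) = 102
Clamped end conditions give two more equations: 2h_0·M_0 + h_0·M_1 = 6(Δ_0 - g'(-1)) = -17 and h_2·M_2 + 2h_2·M_3 = 6(g'(4) - Δ_2) = -84.
Hence M_0 = 136/87, M_1 = -255/29, M_2 = 1266/29, M_3 = -1851/29.

43.6552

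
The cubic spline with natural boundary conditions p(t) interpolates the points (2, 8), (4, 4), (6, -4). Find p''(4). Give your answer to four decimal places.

-1.5000

With M_i denoting the second derivative at x_i, h_i = 2, 2, and Δ_i = (y_(i+1) − y_i)/h_i = -2, -4:
  2·M_0 + 8·M_1 + 2·M_2 = 6(Δ_1 - Δ_0) = -12
Natural end conditions: M_0 = M_2 = 0.
Forward elimination and back-substitution give M_0 = 0, M_1 = -3/2, M_2 = 0.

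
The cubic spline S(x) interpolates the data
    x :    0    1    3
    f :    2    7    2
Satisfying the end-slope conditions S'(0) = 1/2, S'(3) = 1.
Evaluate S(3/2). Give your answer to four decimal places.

7.0859

Write M_i for S''(x_i). With h_i = 1, 2 and divided differences Δ_i = 5, -5/2, the continuity of S' gives the tridiagonal system
  1·M_0 + 6·M_1 + 2·M_2 = 6(Δ_1 - Δ_0) = -45
Clamped end conditions give two more equations: 2h_0·M_0 + h_0·M_1 = 6(Δ_0 - S'(0)) = 27 and h_1·M_1 + 2h_1·M_2 = 6(S'(3) - Δ_1) = 21.
Forward elimination and back-substitution give M_0 = 127/6, M_1 = -46/3, M_2 = 155/12.
On [1, 3], S(x) = 7 + 41/12·(x - 1) - 23/3·(x - 1)² + 113/48·(x - 1)³.
With (x - 1) = 1/2: S(3/2) = 907/128.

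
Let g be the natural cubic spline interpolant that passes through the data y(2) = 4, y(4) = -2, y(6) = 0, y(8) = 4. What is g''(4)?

Write M_i for g''(x_i). With h_i = 2, 2, 2 and divided differences Δ_i = -3, 1, 2, the continuity of g' gives the tridiagonal system
  2·M_0 + 8·M_1 + 2·M_2 = 6(Δ_1 - Δ_0) = 24
  2·M_1 + 8·M_2 + 2·M_3 = 6(Δ_2 - Δ_1) = 6
Natural end conditions: M_0 = M_3 = 0.
Forward elimination and back-substitution give M_0 = 0, M_1 = 3, M_2 = 0, M_3 = 0.

3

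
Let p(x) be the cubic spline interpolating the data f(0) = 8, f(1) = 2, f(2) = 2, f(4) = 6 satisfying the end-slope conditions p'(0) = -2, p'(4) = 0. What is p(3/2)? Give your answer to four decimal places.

Let σ_i = p''(x_i). Step sizes h_i = 1, 1, 2; slopes of the chords Δ_i = (y_(i+1) - y_i)/h_i = -6, 0, 2.
  1·σ_0 + 4·σ_1 + 1·σ_2 = 6(Δ_1 - Δ_0) = 36
  1·σ_1 + 6·σ_2 + 2·σ_3 = 6(Δ_2 - Δ_1) = 12
Clamped end conditions give two more equations: 2h_0·σ_0 + h_0·σ_1 = 6(Δ_0 - p'(0)) = -24 and h_2·σ_2 + 2h_2·σ_3 = 6(p'(4) - Δ_2) = -12.
Solving the tridiagonal system: σ_0 = -206/11, σ_1 = 148/11, σ_2 = 10/11, σ_3 = -38/11.
On [1, 2], p(x) = 2 - 51/11·(x - 1) + 74/11·(x - 1)² - 23/11·(x - 1)³.
With (x - 1) = 1/2: p(3/2) = 97/88.

1.1023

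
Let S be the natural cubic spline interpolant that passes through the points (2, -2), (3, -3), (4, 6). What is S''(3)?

Write σ_i for S''(x_i). With h_i = 1, 1 and divided differences Δ_i = -1, 9, the continuity of S' gives the tridiagonal system
  1·σ_0 + 4·σ_1 + 1·σ_2 = 6(Δ_1 - Δ_0) = 60
Natural end conditions: σ_0 = σ_2 = 0.
Forward elimination and back-substitution give σ_0 = 0, σ_1 = 15, σ_2 = 0.

15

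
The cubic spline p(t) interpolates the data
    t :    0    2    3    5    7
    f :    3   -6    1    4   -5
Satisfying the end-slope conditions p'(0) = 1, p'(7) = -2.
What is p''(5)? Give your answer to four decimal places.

-4.1557

With σ_i denoting the second derivative at x_i, h_i = 2, 1, 2, 2, and Δ_i = (y_(i+1) − y_i)/h_i = -9/2, 7, 3/2, -9/2:
  2·σ_0 + 6·σ_1 + 1·σ_2 = 6(Δ_1 - Δ_0) = 69
  1·σ_1 + 6·σ_2 + 2·σ_3 = 6(Δ_2 - Δ_1) = -33
  2·σ_2 + 8·σ_3 + 2·σ_4 = 6(Δ_3 - Δ_2) = -36
Clamped end conditions give two more equations: 2h_0·σ_0 + h_0·σ_1 = 6(Δ_0 - p'(0)) = -33 and h_3·σ_3 + 2h_3·σ_4 = 6(p'(7) - Δ_3) = 15.
Hence σ_0 = -4275/244, σ_1 = 1131/61, σ_2 = -879/122, σ_3 = -507/122, σ_4 = 711/122.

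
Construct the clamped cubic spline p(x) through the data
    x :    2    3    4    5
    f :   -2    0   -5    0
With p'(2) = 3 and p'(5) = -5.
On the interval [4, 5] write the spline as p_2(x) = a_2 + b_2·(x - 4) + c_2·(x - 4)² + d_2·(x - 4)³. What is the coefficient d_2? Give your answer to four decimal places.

-12.8667

With M_i denoting the second derivative at x_i, h_i = 1, 1, 1, and Δ_i = (y_(i+1) − y_i)/h_i = 2, -5, 5:
  1·M_0 + 4·M_1 + 1·M_2 = 6(Δ_1 - Δ_0) = -42
  1·M_1 + 4·M_2 + 1·M_3 = 6(Δ_2 - Δ_1) = 60
Clamped end conditions give two more equations: 2h_0·M_0 + h_0·M_1 = 6(Δ_0 - p'(2)) = -6 and h_2·M_2 + 2h_2·M_3 = 6(p'(5) - Δ_2) = -60.
Forward elimination and back-substitution give M_0 = 106/15, M_1 = -302/15, M_2 = 472/15, M_3 = -686/15.
On [4, 5], with p_2(x) = a_2 + b_2·(x - 4) + c_2·(x - 4)² + d_2·(x - 4)³: c_2 = M_2/2 = 236/15, d_2 = (M_3 - M_2)/(6h_2) = -193/15, b_2 = Δ_2 - h_2(2M_2 + M_3)/6 = 32/15.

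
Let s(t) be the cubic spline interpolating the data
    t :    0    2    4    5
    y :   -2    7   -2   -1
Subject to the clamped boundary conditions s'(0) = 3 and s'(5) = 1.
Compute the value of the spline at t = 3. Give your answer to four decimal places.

2.7880

Let m_i = s''(x_i). Step sizes h_i = 2, 2, 1; slopes of the chords Δ_i = (y_(i+1) - y_i)/h_i = 9/2, -9/2, 1.
  2·m_0 + 8·m_1 + 2·m_2 = 6(Δ_1 - Δ_0) = -54
  2·m_1 + 6·m_2 + 1·m_3 = 6(Δ_2 - Δ_1) = 33
Clamped end conditions give two more equations: 2h_0·m_0 + h_0·m_1 = 6(Δ_0 - s'(0)) = 9 and h_2·m_2 + 2h_2·m_3 = 6(s'(5) - Δ_2) = 0.
Hence m_0 = 181/23, m_1 = -517/46, m_2 = 232/23, m_3 = -116/23.
On [2, 4], s(t) = 7 - 17/46·(t - 2) - 517/92·(t - 2)² + 327/184·(t - 2)³.
With (t - 2) = 1: s(3) = 513/184.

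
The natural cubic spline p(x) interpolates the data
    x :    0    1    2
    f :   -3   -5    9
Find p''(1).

24

Let M_i = p''(x_i). Step sizes h_i = 1, 1; slopes of the chords Δ_i = (y_(i+1) - y_i)/h_i = -2, 14.
  1·M_0 + 4·M_1 + 1·M_2 = 6(Δ_1 - Δ_0) = 96
Natural end conditions: M_0 = M_2 = 0.
Solving the tridiagonal system: M_0 = 0, M_1 = 24, M_2 = 0.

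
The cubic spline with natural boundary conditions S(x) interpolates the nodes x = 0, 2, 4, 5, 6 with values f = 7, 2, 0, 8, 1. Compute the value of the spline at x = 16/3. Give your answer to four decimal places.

7.2738

Write M_i for S''(x_i). With h_i = 2, 2, 1, 1 and divided differences Δ_i = -5/2, -1, 8, -7, the continuity of S' gives the tridiagonal system
  2·M_0 + 8·M_1 + 2·M_2 = 6(Δ_1 - Δ_0) = 9
  2·M_1 + 6·M_2 + 1·M_3 = 6(Δ_2 - Δ_1) = 54
  1·M_2 + 4·M_3 + 1·M_4 = 6(Δ_3 - Δ_2) = -90
Natural end conditions: M_0 = M_4 = 0.
Forward elimination and back-substitution give M_0 = 0, M_1 = -135/56, M_2 = 99/7, M_3 = -729/28, M_4 = 0.
On [5, 6], S(x) = 8 + 47/28·(x - 5) - 729/56·(x - 5)² + 243/56·(x - 5)³.
With (x - 5) = 1/3: S(16/3) = 611/84.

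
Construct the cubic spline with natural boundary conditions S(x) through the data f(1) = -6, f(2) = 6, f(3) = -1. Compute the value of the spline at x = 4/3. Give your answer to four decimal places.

-0.5926

Let σ_i = S''(x_i). Step sizes h_i = 1, 1; slopes of the chords Δ_i = (y_(i+1) - y_i)/h_i = 12, -7.
  1·σ_0 + 4·σ_1 + 1·σ_2 = 6(Δ_1 - Δ_0) = -114
Natural end conditions: σ_0 = σ_2 = 0.
Forward elimination and back-substitution give σ_0 = 0, σ_1 = -57/2, σ_2 = 0.
On [1, 2], S(x) = -6 + 67/4·(x - 1) + 0·(x - 1)² - 19/4·(x - 1)³.
With (x - 1) = 1/3: S(4/3) = -16/27.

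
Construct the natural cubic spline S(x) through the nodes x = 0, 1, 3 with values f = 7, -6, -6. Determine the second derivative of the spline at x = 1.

13

Put m_i = S'' at the i-th knot. Here h = (1, 2) and Δ = (-13, 0), so the interior equations h_(i-1)·m_(i-1) + 2(h_(i-1)+h_i)·m_i + h_i·m_(i+1) = 6(Δ_i − Δ_(i-1)) read
  1·m_0 + 6·m_1 + 2·m_2 = 6(Δ_1 - Δ_0) = 78
Natural end conditions: m_0 = m_2 = 0.
Solving: m_0 = 0, m_1 = 13, m_2 = 0.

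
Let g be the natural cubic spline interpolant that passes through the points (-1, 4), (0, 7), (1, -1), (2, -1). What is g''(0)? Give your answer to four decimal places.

-20.8000

Write M_i for g''(x_i). With h_i = 1, 1, 1 and divided differences Δ_i = 3, -8, 0, the continuity of g' gives the tridiagonal system
  1·M_0 + 4·M_1 + 1·M_2 = 6(Δ_1 - Δ_0) = -66
  1·M_1 + 4·M_2 + 1·M_3 = 6(Δ_2 - Δ_1) = 48
Natural end conditions: M_0 = M_3 = 0.
Solving the tridiagonal system: M_0 = 0, M_1 = -104/5, M_2 = 86/5, M_3 = 0.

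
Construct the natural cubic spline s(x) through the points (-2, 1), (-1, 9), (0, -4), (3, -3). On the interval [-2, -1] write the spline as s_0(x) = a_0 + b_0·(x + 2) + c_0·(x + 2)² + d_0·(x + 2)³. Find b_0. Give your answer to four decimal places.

Let m_i = s''(x_i). Step sizes h_i = 1, 1, 3; slopes of the chords Δ_i = (y_(i+1) - y_i)/h_i = 8, -13, 1/3.
  1·m_0 + 4·m_1 + 1·m_2 = 6(Δ_1 - Δ_0) = -126
  1·m_1 + 8·m_2 + 3·m_3 = 6(Δ_2 - Δ_1) = 80
Natural end conditions: m_0 = m_3 = 0.
Solving the tridiagonal system: m_0 = 0, m_1 = -1088/31, m_2 = 446/31, m_3 = 0.
On [-2, -1], with s_0(x) = a_0 + b_0·(x + 2) + c_0·(x + 2)² + d_0·(x + 2)³: c_0 = m_0/2 = 0, d_0 = (m_1 - m_0)/(6h_0) = -544/93, b_0 = Δ_0 - h_0(2m_0 + m_1)/6 = 1288/93.

13.8495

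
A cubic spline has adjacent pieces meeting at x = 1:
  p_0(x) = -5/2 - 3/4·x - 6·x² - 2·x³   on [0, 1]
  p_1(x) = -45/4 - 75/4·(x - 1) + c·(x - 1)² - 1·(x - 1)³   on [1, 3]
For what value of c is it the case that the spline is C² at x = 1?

p_0''(x) = -12 - 12·x, so p_0''(1) = -24. On the right, p_1''(1) = 2c, so c = -12.

-12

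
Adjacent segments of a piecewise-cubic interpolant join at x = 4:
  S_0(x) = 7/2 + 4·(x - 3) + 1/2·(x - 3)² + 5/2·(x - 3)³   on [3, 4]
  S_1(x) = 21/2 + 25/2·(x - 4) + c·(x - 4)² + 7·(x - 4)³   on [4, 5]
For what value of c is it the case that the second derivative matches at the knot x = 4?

8

S_0''(x) = 1 + 15·(x - 3), so S_0''(4) = 16. On the right, S_1''(4) = 2c, so c = 8.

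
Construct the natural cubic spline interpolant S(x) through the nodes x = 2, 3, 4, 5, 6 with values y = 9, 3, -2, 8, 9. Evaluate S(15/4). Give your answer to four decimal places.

Put M_i = S'' at the i-th knot. Here h = (1, 1, 1, 1) and Δ = (-6, -5, 10, 1), so the interior equations h_(i-1)·M_(i-1) + 2(h_(i-1)+h_i)·M_i + h_i·M_(i+1) = 6(Δ_i − Δ_(i-1)) read
  1·M_0 + 4·M_1 + 1·M_2 = 6(Δ_1 - Δ_0) = 6
  1·M_1 + 4·M_2 + 1·M_3 = 6(Δ_2 - Δ_1) = 90
  1·M_2 + 4·M_3 + 1·M_4 = 6(Δ_3 - Δ_2) = -54
Natural end conditions: M_0 = M_4 = 0.
Solving: M_0 = 0, M_1 = -81/14, M_2 = 204/7, M_3 = -291/14, M_4 = 0.
On [3, 4], S(x) = 3 - 111/14·(x - 3) - 81/28·(x - 3)² + 163/28·(x - 3)³.
With (x - 3) = 3/4: S(15/4) = -3795/1792.

-2.1177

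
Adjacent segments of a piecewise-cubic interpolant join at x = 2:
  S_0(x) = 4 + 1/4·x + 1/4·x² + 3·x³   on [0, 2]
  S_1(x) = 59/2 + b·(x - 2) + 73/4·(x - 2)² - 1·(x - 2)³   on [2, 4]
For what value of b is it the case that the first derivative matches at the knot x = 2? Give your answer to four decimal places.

S_0'(x) = 1/4 + 1/2·x + 9·x², so S_0'(2) = 149/4. On the right, S_1'(2) = b, so b = 149/4.

37.2500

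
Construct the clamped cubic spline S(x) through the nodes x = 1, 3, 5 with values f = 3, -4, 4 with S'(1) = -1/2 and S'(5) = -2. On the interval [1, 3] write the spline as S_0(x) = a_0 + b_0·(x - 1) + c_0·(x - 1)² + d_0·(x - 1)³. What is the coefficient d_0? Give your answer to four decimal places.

Let σ_i = S''(x_i). Step sizes h_i = 2, 2; slopes of the chords Δ_i = (y_(i+1) - y_i)/h_i = -7/2, 4.
  2·σ_0 + 8·σ_1 + 2·σ_2 = 6(Δ_1 - Δ_0) = 45
Clamped end conditions give two more equations: 2h_0·σ_0 + h_0·σ_1 = 6(Δ_0 - S'(1)) = -18 and h_1·σ_1 + 2h_1·σ_2 = 6(S'(5) - Δ_1) = -36.
Hence σ_0 = -21/2, σ_1 = 12, σ_2 = -15.
On [1, 3], with S_0(x) = a_0 + b_0·(x - 1) + c_0·(x - 1)² + d_0·(x - 1)³: c_0 = σ_0/2 = -21/4, d_0 = (σ_1 - σ_0)/(6h_0) = 15/8, b_0 = Δ_0 - h_0(2σ_0 + σ_1)/6 = -1/2.

1.8750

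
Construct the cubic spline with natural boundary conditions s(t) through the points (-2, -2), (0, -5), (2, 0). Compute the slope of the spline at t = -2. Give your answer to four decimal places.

With m_i denoting the second derivative at x_i, h_i = 2, 2, and Δ_i = (y_(i+1) − y_i)/h_i = -3/2, 5/2:
  2·m_0 + 8·m_1 + 2·m_2 = 6(Δ_1 - Δ_0) = 24
Natural end conditions: m_0 = m_2 = 0.
Forward elimination and back-substitution give m_0 = 0, m_1 = 3, m_2 = 0.
On [-2, 0], s'(t) = b_0 + 2c_0·(t + 2) + 3d_0·(t + 2)² with b_0 = Δ_0 - h_0(2m_0 + m_1)/6 = -5/2, c_0 = m_0/2 = 0, d_0 = (m_1 - m_0)/(6h_0) = 1/4. So s'(-2) = -5/2.

-2.5000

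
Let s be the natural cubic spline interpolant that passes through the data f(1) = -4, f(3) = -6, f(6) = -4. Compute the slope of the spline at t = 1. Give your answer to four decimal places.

-1.3333

Let σ_i = s''(x_i). Step sizes h_i = 2, 3; slopes of the chords Δ_i = (y_(i+1) - y_i)/h_i = -1, 2/3.
  2·σ_0 + 10·σ_1 + 3·σ_2 = 6(Δ_1 - Δ_0) = 10
Natural end conditions: σ_0 = σ_2 = 0.
Hence σ_0 = 0, σ_1 = 1, σ_2 = 0.
On [1, 3], s'(t) = b_0 + 2c_0·(t - 1) + 3d_0·(t - 1)² with b_0 = Δ_0 - h_0(2σ_0 + σ_1)/6 = -4/3, c_0 = σ_0/2 = 0, d_0 = (σ_1 - σ_0)/(6h_0) = 1/12. So s'(1) = -4/3.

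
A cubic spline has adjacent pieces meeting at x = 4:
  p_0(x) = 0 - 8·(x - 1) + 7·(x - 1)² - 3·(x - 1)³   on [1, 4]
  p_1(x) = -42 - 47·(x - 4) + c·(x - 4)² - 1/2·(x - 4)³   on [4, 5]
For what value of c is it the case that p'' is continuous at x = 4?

p_0''(x) = 14 - 18·(x - 1), so p_0''(4) = -40. On the right, p_1''(4) = 2c, so c = -20.

-20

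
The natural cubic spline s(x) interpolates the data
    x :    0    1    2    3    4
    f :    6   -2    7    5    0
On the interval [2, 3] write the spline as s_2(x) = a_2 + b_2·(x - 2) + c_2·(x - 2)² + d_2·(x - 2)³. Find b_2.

Let σ_i = s''(x_i). Step sizes h_i = 1, 1, 1, 1; slopes of the chords Δ_i = (y_(i+1) - y_i)/h_i = -8, 9, -2, -5.
  1·σ_0 + 4·σ_1 + 1·σ_2 = 6(Δ_1 - Δ_0) = 102
  1·σ_1 + 4·σ_2 + 1·σ_3 = 6(Δ_2 - Δ_1) = -66
  1·σ_2 + 4·σ_3 + 1·σ_4 = 6(Δ_3 - Δ_2) = -18
Natural end conditions: σ_0 = σ_4 = 0.
Forward elimination and back-substitution give σ_0 = 0, σ_1 = 222/7, σ_2 = -174/7, σ_3 = 12/7, σ_4 = 0.
On [2, 3], with s_2(x) = a_2 + b_2·(x - 2) + c_2·(x - 2)² + d_2·(x - 2)³: c_2 = σ_2/2 = -87/7, d_2 = (σ_3 - σ_2)/(6h_2) = 31/7, b_2 = Δ_2 - h_2(2σ_2 + σ_3)/6 = 6.

6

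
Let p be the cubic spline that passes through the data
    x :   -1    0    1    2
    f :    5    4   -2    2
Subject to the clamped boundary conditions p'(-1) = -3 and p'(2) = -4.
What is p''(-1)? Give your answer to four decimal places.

Let M_i = p''(x_i). Step sizes h_i = 1, 1, 1; slopes of the chords Δ_i = (y_(i+1) - y_i)/h_i = -1, -6, 4.
  1·M_0 + 4·M_1 + 1·M_2 = 6(Δ_1 - Δ_0) = -30
  1·M_1 + 4·M_2 + 1·M_3 = 6(Δ_2 - Δ_1) = 60
Clamped end conditions give two more equations: 2h_0·M_0 + h_0·M_1 = 6(Δ_0 - p'(-1)) = 12 and h_2·M_2 + 2h_2·M_3 = 6(p'(2) - Δ_2) = -48.
Forward elimination and back-substitution give M_0 = 46/3, M_1 = -56/3, M_2 = 88/3, M_3 = -116/3.

15.3333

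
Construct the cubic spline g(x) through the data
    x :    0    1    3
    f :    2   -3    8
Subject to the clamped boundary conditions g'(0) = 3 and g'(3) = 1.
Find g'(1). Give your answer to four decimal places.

-3.4167

Write M_i for g''(x_i). With h_i = 1, 2 and divided differences Δ_i = -5, 11/2, the continuity of g' gives the tridiagonal system
  1·M_0 + 6·M_1 + 2·M_2 = 6(Δ_1 - Δ_0) = 63
Clamped end conditions give two more equations: 2h_0·M_0 + h_0·M_1 = 6(Δ_0 - g'(0)) = -48 and h_1·M_1 + 2h_1·M_2 = 6(g'(3) - Δ_1) = -27.
Solving the tridiagonal system: M_0 = -211/6, M_1 = 67/3, M_2 = -215/12.
On [1, 3], g'(x) = b_1 + 2c_1·(x - 1) + 3d_1·(x - 1)² with b_1 = Δ_1 - h_1(2M_1 + M_2)/6 = -41/12, c_1 = M_1/2 = 67/6, d_1 = (M_2 - M_1)/(6h_1) = -161/48. So g'(1) = -41/12.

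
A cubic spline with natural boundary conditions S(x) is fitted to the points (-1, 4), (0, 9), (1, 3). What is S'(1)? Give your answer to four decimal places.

Put M_i = S'' at the i-th knot. Here h = (1, 1) and Δ = (5, -6), so the interior equations h_(i-1)·M_(i-1) + 2(h_(i-1)+h_i)·M_i + h_i·M_(i+1) = 6(Δ_i − Δ_(i-1)) read
  1·M_0 + 4·M_1 + 1·M_2 = 6(Δ_1 - Δ_0) = -66
Natural end conditions: M_0 = M_2 = 0.
Solving: M_0 = 0, M_1 = -33/2, M_2 = 0.
On [0, 1], S'(x) = b_1 + 2c_1·x + 3d_1·x² with b_1 = Δ_1 - h_1(2M_1 + M_2)/6 = -1/2, c_1 = M_1/2 = -33/4, d_1 = (M_2 - M_1)/(6h_1) = 11/4. So S'(1) = -35/4.

-8.7500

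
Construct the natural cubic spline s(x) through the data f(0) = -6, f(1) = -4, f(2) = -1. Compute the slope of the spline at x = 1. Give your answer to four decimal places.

Let σ_i = s''(x_i). Step sizes h_i = 1, 1; slopes of the chords Δ_i = (y_(i+1) - y_i)/h_i = 2, 3.
  1·σ_0 + 4·σ_1 + 1·σ_2 = 6(Δ_1 - Δ_0) = 6
Natural end conditions: σ_0 = σ_2 = 0.
Hence σ_0 = 0, σ_1 = 3/2, σ_2 = 0.
On [1, 2], s'(x) = b_1 + 2c_1·(x - 1) + 3d_1·(x - 1)² with b_1 = Δ_1 - h_1(2σ_1 + σ_2)/6 = 5/2, c_1 = σ_1/2 = 3/4, d_1 = (σ_2 - σ_1)/(6h_1) = -1/4. So s'(1) = 5/2.

2.5000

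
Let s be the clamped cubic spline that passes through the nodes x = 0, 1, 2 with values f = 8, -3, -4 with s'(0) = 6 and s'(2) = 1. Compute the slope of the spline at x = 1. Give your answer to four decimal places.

-10.7500

Let m_i = s''(x_i). Step sizes h_i = 1, 1; slopes of the chords Δ_i = (y_(i+1) - y_i)/h_i = -11, -1.
  1·m_0 + 4·m_1 + 1·m_2 = 6(Δ_1 - Δ_0) = 60
Clamped end conditions give two more equations: 2h_0·m_0 + h_0·m_1 = 6(Δ_0 - s'(0)) = -102 and h_1·m_1 + 2h_1·m_2 = 6(s'(2) - Δ_1) = 12.
Forward elimination and back-substitution give m_0 = -137/2, m_1 = 35, m_2 = -23/2.
On [1, 2], s'(x) = b_1 + 2c_1·(x - 1) + 3d_1·(x - 1)² with b_1 = Δ_1 - h_1(2m_1 + m_2)/6 = -43/4, c_1 = m_1/2 = 35/2, d_1 = (m_2 - m_1)/(6h_1) = -31/4. So s'(1) = -43/4.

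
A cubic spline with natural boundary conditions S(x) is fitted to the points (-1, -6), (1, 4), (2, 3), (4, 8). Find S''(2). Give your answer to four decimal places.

Let m_i = S''(x_i). Step sizes h_i = 2, 1, 2; slopes of the chords Δ_i = (y_(i+1) - y_i)/h_i = 5, -1, 5/2.
  2·m_0 + 6·m_1 + 1·m_2 = 6(Δ_1 - Δ_0) = -36
  1·m_1 + 6·m_2 + 2·m_3 = 6(Δ_2 - Δ_1) = 21
Natural end conditions: m_0 = m_3 = 0.
Forward elimination and back-substitution give m_0 = 0, m_1 = -237/35, m_2 = 162/35, m_3 = 0.

4.6286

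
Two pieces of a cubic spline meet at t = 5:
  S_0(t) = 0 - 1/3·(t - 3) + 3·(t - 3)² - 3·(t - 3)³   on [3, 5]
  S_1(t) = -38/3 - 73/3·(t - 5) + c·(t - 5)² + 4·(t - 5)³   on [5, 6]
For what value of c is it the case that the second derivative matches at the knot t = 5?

-15

S_0''(t) = 6 - 18·(t - 3), so S_0''(5) = -30. On the right, S_1''(5) = 2c, so c = -15.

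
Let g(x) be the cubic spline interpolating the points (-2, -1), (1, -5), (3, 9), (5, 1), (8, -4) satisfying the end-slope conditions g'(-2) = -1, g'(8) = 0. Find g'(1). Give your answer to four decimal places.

Put σ_i = g'' at the i-th knot. Here h = (3, 2, 2, 3) and Δ = (-4/3, 7, -4, -5/3), so the interior equations h_(i-1)·σ_(i-1) + 2(h_(i-1)+h_i)·σ_i + h_i·σ_(i+1) = 6(Δ_i − Δ_(i-1)) read
  3·σ_0 + 10·σ_1 + 2·σ_2 = 6(Δ_1 - Δ_0) = 50
  2·σ_1 + 8·σ_2 + 2·σ_3 = 6(Δ_2 - Δ_1) = -66
  2·σ_2 + 10·σ_3 + 3·σ_4 = 6(Δ_3 - Δ_2) = 14
Clamped end conditions give two more equations: 2h_0·σ_0 + h_0·σ_1 = 6(Δ_0 - g'(-2)) = -2 and h_3·σ_3 + 2h_3·σ_4 = 6(g'(8) - Δ_3) = 10.
Forward elimination and back-substitution give σ_0 = -2381/510, σ_1 = 737/85, σ_2 = -227/20, σ_3 = 317/85, σ_4 = -101/510.
On [1, 3], g'(x) = b_1 + 2c_1·(x - 1) + 3d_1·(x - 1)² with b_1 = Δ_1 - h_1(2σ_1 + σ_2)/6 = 1701/340, c_1 = σ_1/2 = 737/170, d_1 = (σ_2 - σ_1)/(6h_1) = -2269/1360. So g'(1) = 1701/340.

5.0029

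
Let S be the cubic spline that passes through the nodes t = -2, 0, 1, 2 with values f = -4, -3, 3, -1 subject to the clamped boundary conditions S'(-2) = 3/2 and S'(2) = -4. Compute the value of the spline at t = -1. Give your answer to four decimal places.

Put M_i = S'' at the i-th knot. Here h = (2, 1, 1) and Δ = (1/2, 6, -4), so the interior equations h_(i-1)·M_(i-1) + 2(h_(i-1)+h_i)·M_i + h_i·M_(i+1) = 6(Δ_i − Δ_(i-1)) read
  2·M_0 + 6·M_1 + 1·M_2 = 6(Δ_1 - Δ_0) = 33
  1·M_1 + 4·M_2 + 1·M_3 = 6(Δ_2 - Δ_1) = -60
Clamped end conditions give two more equations: 2h_0·M_0 + h_0·M_1 = 6(Δ_0 - S'(-2)) = -6 and h_2·M_2 + 2h_2·M_3 = 6(S'(2) - Δ_2) = 0.
Hence M_0 = -157/22, M_1 = 124/11, M_2 = -224/11, M_3 = 112/11.
On [-2, 0], S(t) = -4 + 3/2·(t + 2) - 157/44·(t + 2)² + 135/88·(t + 2)³.
With (t + 2) = 1: S(-1) = -399/88.

-4.5341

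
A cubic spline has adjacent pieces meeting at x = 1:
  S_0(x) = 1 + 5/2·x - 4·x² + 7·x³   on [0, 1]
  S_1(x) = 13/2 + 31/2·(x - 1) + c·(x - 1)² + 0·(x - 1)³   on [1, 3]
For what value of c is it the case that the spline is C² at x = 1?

17

S_0''(x) = -8 + 42·x, so S_0''(1) = 34. On the right, S_1''(1) = 2c, so c = 17.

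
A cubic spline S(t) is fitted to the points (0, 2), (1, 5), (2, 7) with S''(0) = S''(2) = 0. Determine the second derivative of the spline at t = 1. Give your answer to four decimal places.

-1.5000

With M_i denoting the second derivative at x_i, h_i = 1, 1, and Δ_i = (y_(i+1) − y_i)/h_i = 3, 2:
  1·M_0 + 4·M_1 + 1·M_2 = 6(Δ_1 - Δ_0) = -6
Natural end conditions: M_0 = M_2 = 0.
Forward elimination and back-substitution give M_0 = 0, M_1 = -3/2, M_2 = 0.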